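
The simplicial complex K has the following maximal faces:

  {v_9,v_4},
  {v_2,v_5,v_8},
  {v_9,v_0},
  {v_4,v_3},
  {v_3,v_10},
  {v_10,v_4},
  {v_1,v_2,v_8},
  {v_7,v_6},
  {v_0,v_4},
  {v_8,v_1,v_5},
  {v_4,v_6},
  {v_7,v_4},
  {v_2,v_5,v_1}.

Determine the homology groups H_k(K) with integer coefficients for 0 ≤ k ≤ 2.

Take the total order v_0 < v_1 < v_2 < v_3 < v_4 < v_5 < v_6 < v_7 < v_8 < v_9 < v_10 on the vertex set. Then K (dimension 2) consists of the simplices:

  0-simplices (11): [v_0], [v_1], [v_2], [v_3], [v_4], [v_5], [v_6], [v_7], [v_8], [v_9], [v_10]
  1-simplices (15): (15 of them)
  2-simplices (4): [v_1,v_2,v_5], [v_1,v_2,v_8], [v_1,v_5,v_8], [v_2,v_5,v_8]

Hence C_0 ≅ Z^11, C_1 ≅ Z^15, C_2 ≅ Z^4.

∂_1: C_1 → C_0 maps an edge to its endpoints' difference, ∂[p,q] = q − p.
The 11×15 boundary matrix has rank 9 and Smith normal form diag(1,1,1,1,1,1,1,1,1).

∂_2: C_2 → C_1 maps a triangle to the signed sum of its edges. For instance
  ∂[v_2,v_5,v_8] = [v_5,v_8] − [v_2,v_8] + [v_2,v_5],
  ∂[v_1,v_5,v_8] = [v_5,v_8] − [v_1,v_8] + [v_1,v_5].
This gives a 15×4 integer matrix of rank 3; reducing to Smith normal form yields diagonal entries (1,1,1).

Reading off H_k = ker ∂_k / im ∂_{k+1}:

  H_0: rank C_0 − rank ∂_1 = 11 − 9 = 2, and the invariant factors of ∂_1 are all 1, so H_0 ≅ Z^2.
  H_1: rank ker ∂_1 − rank ∂_2 = (15 − 9) − 3 = 3, and the invariant factors of ∂_2 are all 1, so H_1 ≅ Z^3.
  H_2: rank ker ∂_2 − rank ∂_3 = (4 − 3) − 0 = 1, and there is no ∂_3, so H_2 ≅ Z.

As a check, the Euler characteristic is 11 − 15 + 4 = 0, which agrees with 2 − 3 + 1 = 0.

H_0 = Z^2,  H_1 = Z^3,  H_2 = Z.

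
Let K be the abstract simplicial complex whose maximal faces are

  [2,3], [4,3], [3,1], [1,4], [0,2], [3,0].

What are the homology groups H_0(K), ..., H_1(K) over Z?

Order the vertices as 0 < 1 < 2 < 3 < 4. Listing each simplex with vertices in this order, K has dimension 1 with simplices:

  0-simplices (5): [0], [1], [2], [3], [4]
  1-simplices (6): [0,2], [0,3], [1,3], [1,4], [2,3], [3,4]

so the chain groups are C_0 ≅ Z^5, C_1 ≅ Z^6.

Boundary ∂_1: C_1 → C_0 is given by ∂[p,q] = [q] − [p]. For instance
  ∂[3,4] = [4] − [3].
As a 5×6 matrix over Z this has rank 4, with invariant factors (1,1,1,1).

Computing H_k = (kernel of ∂_k) / (image of ∂_{k+1}):

  H_0: rank C_0 − rank ∂_1 = 5 − 4 = 1, and the invariant factors of ∂_1 are all 1, so H_0 ≅ Z.
  H_1: rank ker ∂_1 − rank ∂_2 = (6 − 4) − 0 = 2, and there is no ∂_2, so H_1 ≅ Z^2.

(K is a triangulation of a wedge of 2 circles.)

H_0 ≅ Z,  H_1 ≅ Z^2.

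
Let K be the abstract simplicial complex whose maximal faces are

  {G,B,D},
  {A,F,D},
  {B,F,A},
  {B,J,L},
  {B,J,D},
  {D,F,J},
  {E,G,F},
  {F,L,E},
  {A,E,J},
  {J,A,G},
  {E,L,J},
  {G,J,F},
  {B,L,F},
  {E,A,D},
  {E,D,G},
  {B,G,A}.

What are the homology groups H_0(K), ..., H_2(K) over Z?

H_0 = Z,  H_1 = Z^2,  H_2 = Z.

We work with the vertex ordering A < B < D < E < F < G < J < L. The simplices of K, each written with vertices in increasing order, are:

  0-simplices (8): A, B, D, E, F, G, J, L
  1-simplices (24): AB, AD, AE, AF, AG, AJ, BD, BF, BG, BJ, BL, DE, DF, DG, DJ, EF, EG, EJ, EL, FG, FJ, FL, GJ, JL
  2-simplices (16): ABF, ABG, ADE, ADF, AEJ, AGJ, BDG, BDJ, BFL, BJL, DEG, DFJ, EFG, EFL, EJL, FGJ

so the chain groups are C_0 ≅ Z^8, C_1 ≅ Z^24, C_2 ≅ Z^16.

∂_1: C_1 → C_0 is given by ∂[p,q] = [q] − [p]. For instance
  ∂BF = F − B.
This gives a 8×24 integer matrix of rank 7; reducing to Smith normal form yields diagonal entries (1,1,1,1,1,1,1).

The boundary map ∂_2: C_2 → C_1 acts by ∂[p,q,r] = [q,r] − [p,r] + [p,q]. For instance
  ∂BDJ = DJ − BJ + BD,
  ∂BDG = DG − BG + BD.
As a 24×16 matrix over Z this has rank 15, with invariant factors (1,1,1,1,1,1,1,1,1,1,1,1,1,1,1).

Now H_k = ker ∂_k / im ∂_{k+1}, so:

  H_0: rank C_0 − rank ∂_1 = 8 − 7 = 1, and the invariant factors of ∂_1 are all 1, so H_0 = Z.
  H_1: rank ker ∂_1 − rank ∂_2 = (24 − 7) − 15 = 2, and the invariant factors of ∂_2 are all 1, so H_1 = Z^2.
  H_2: rank ker ∂_2 − rank ∂_3 = (16 − 15) − 0 = 1, and there is no ∂_3, so H_2 = Z.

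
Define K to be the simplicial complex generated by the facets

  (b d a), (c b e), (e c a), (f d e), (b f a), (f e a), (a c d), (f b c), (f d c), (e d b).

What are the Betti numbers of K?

b_0 = 1, b_1 = 0, b_2 = 0.

We work with the vertex ordering a < b < c < d < e < f. The simplices of K, each written with vertices in increasing order, are:

  0-simplices (6): a, b, c, d, e, f
  1-simplices (15): ab, ac, ad, ae, af, bc, bd, be, bf, cd, ce, cf, de, df, ef
  2-simplices (10): abd, abf, acd, ace, aef, bce, bcf, bde, cdf, def

giving chain groups C_0 ≅ Z^6, C_1 ≅ Z^15, C_2 ≅ Z^10.

Boundary ∂_1: C_1 → C_0 is given by ∂[p,q] = [q] − [p]. For instance
  ∂ac = c − a.
As a 6×15 matrix over Z this has rank 5, with invariant factors (1,1,1,1,1).

Boundary ∂_2: C_2 → C_1 sends each 2-simplex [p,q,r] to [q,r] − [p,r] + [p,q]. For instance
  ∂aef = ef − af + ae,
  ∂bce = ce − be + bc.
The resulting 15×10 matrix has rank 10, and its Smith normal form has invariant factors (1,1,1,1,1,1,1,1,1,2).

Now H_k = ker ∂_k / im ∂_{k+1}, so:

  H_0: rank C_0 − rank ∂_1 = 6 − 5 = 1, and the invariant factors of ∂_1 are all 1, so H_0 = Z.
  H_1: rank ker ∂_1 − rank ∂_2 = (15 − 5) − 10 = 0, and ∂_2 has invariant factor 2 > 1, so H_1 = Z/2.
  H_2: rank ker ∂_2 − rank ∂_3 = (10 − 10) − 0 = 0, and there is no ∂_3, so H_2 = 0.

As a check, the Euler characteristic is 6 − 15 + 10 = 1, which agrees with 1 − 0 + 0 = 1.

Hence the Betti numbers are b_0 = 1, b_1 = 0, b_2 = 0.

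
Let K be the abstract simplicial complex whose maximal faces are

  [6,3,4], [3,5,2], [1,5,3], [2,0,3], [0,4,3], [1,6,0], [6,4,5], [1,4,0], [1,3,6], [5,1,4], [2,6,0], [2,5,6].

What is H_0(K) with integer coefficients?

H_0 = Z.

Order the vertices as 0 < 1 < 2 < 3 < 4 < 5 < 6. Listing each simplex with vertices in this order, K has dimension 2 with simplices:

  0-simplices (7): [0], [1], [2], [3], [4], [5], [6]
  1-simplices (18): [0,1], [0,2], [0,3], [0,4], [0,6], [1,3], [1,4], [1,5], [1,6], [2,3], [2,5], [2,6], [3,4], [3,5], [3,6], [4,5], [4,6], [5,6]
  2-simplices (12): [0,1,4], [0,1,6], [0,2,3], [0,2,6], [0,3,4], [1,3,5], [1,3,6], [1,4,5], [2,3,5], [2,5,6], [3,4,6], [4,5,6]

so the chain groups are C_0 ≅ Z^7, C_1 ≅ Z^18, C_2 ≅ Z^12.

Boundary ∂_1: C_1 → C_0 is given by ∂[p,q] = [q] − [p]. For instance
  ∂[3,5] = [5] − [3].
As a 7×18 matrix over Z this has rank 6, with invariant factors (1,1,1,1,1,1).

∂_2: C_2 → C_1 sends each 2-simplex [p,q,r] to [q,r] − [p,r] + [p,q]. For instance
  ∂[4,5,6] = [5,6] − [4,6] + [4,5],
  ∂[0,1,4] = [1,4] − [0,4] + [0,1].
The 18×12 boundary matrix has rank 12 and Smith normal form diag(1,1,1,1,1,1,1,1,1,1,1,2).

Computing H_k = (kernel of ∂_k) / (image of ∂_{k+1}):

  H_0: rank C_0 − rank ∂_1 = 7 − 6 = 1, and the invariant factors of ∂_1 are all 1, so H_0 ≅ Z.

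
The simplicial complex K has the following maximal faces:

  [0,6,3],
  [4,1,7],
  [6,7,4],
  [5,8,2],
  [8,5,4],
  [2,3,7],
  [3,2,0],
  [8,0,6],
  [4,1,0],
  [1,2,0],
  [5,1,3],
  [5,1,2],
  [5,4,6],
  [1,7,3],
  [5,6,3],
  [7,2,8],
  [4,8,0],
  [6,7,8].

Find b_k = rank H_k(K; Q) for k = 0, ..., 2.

b_0 = 1, b_1 = 1, b_2 = 0.

Order the vertices as 0 < 1 < 2 < 3 < 4 < 5 < 6 < 7 < 8. Listing each simplex with vertices in this order, K has dimension 2 with simplices:

  0-simplices (9): [0], [1], [2], [3], [4], [5], [6], [7], [8]
  1-simplices (27): (27 of them)
  2-simplices (18): [0,1,2], [0,1,4], [0,2,3], [0,3,6], [0,4,8], [0,6,8], [1,2,5], [1,3,5], [1,3,7], [1,4,7], [2,3,7], [2,5,8], [2,7,8], [3,5,6], [4,5,6], [4,5,8], [4,6,7], [6,7,8]

giving chain groups C_0 ≅ Z^9, C_1 ≅ Z^27, C_2 ≅ Z^18.

Boundary ∂_1: C_1 → C_0 sends each edge [p,q] (with p < q) to q − p.
The 9×27 boundary matrix has rank 8 and Smith normal form diag(1,1,1,1,1,1,1,1).

The boundary map ∂_2: C_2 → C_1 maps a triangle to the signed sum of its edges. For instance
  ∂[0,1,2] = [1,2] − [0,2] + [0,1],
  ∂[1,2,5] = [2,5] − [1,5] + [1,2].
The 27×18 boundary matrix has rank 18 and Smith normal form diag(1,1,1,1,1,1,1,1,1,1,1,1,1,1,1,1,1,2).

Computing H_k = (kernel of ∂_k) / (image of ∂_{k+1}):

  H_0: rank C_0 − rank ∂_1 = 9 − 8 = 1, and the invariant factors of ∂_1 are all 1, so H_0 = Z.
  H_1: rank ker ∂_1 − rank ∂_2 = (27 − 8) − 18 = 1, and ∂_2 has invariant factor 2 > 1, so H_1 = Z ⊕ Z/2Z.
  H_2: rank ker ∂_2 − rank ∂_3 = (18 − 18) − 0 = 0, and there is no ∂_3, so H_2 = 0.

As a check, the Euler characteristic is 9 − 27 + 18 = 0, which agrees with 1 − 1 + 0 = 0.
(K is a triangulation of the Klein bottle.)

Hence the Betti numbers are b_0 = 1, b_1 = 1, b_2 = 0.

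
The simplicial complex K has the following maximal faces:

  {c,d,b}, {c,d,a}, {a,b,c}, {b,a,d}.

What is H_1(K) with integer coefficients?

H_1 = 0.

Take the total order a < b < c < d on the vertex set. Then K (dimension 2) consists of the simplices:

  0-simplices (4): a, b, c, d
  1-simplices (6): ab, ac, ad, bc, bd, cd
  2-simplices (4): abc, abd, acd, bcd

giving chain groups C_0 ≅ Z^4, C_1 ≅ Z^6, C_2 ≅ Z^4.

∂_1: C_1 → C_0 is given by ∂[p,q] = [q] − [p]. For instance
  ∂cd = d − c.
This gives a 4×6 integer matrix of rank 3; reducing to Smith normal form yields diagonal entries (1,1,1).

Boundary ∂_2: C_2 → C_1 acts by ∂[p,q,r] = [q,r] − [p,r] + [p,q]. For instance
  ∂acd = cd − ad + ac,
  ∂abd = bd − ad + ab.
This gives a 6×4 integer matrix of rank 3; reducing to Smith normal form yields diagonal entries (1,1,1).

Computing H_k = (kernel of ∂_k) / (image of ∂_{k+1}):

  H_1: rank ker ∂_1 − rank ∂_2 = (6 − 3) − 3 = 0, and the invariant factors of ∂_2 are all 1, so H_1 = 0.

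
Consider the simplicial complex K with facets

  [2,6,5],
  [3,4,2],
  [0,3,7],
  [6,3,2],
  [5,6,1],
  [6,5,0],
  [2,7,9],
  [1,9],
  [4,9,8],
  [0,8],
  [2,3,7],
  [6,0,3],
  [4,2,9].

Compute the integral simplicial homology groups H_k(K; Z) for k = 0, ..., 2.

Fix the vertex order 0 < 1 < 2 < 3 < 4 < 5 < 6 < 7 < 8 < 9 and write every simplex with vertices in increasing order. Then dim K = 2 and the simplices of K are:

  0-simplices (10): [0], [1], [2], [3], [4], [5], [6], [7], [8], [9]
  1-simplices (22): [0,3], [0,5], [0,6], [0,7], [0,8], [1,5], [1,6], [1,9], [2,3], [2,4], [2,5], [2,6], [2,7], [2,9], [3,4], [3,6], [3,7], [4,8], [4,9], [5,6], [7,9], [8,9]
  2-simplices (11): [0,3,6], [0,3,7], [0,5,6], [1,5,6], [2,3,4], [2,3,6], [2,3,7], [2,4,9], [2,5,6], [2,7,9], [4,8,9]

so the chain groups are C_0 ≅ Z^10, C_1 ≅ Z^22, C_2 ≅ Z^11.

∂_1: C_1 → C_0 sends each edge [p,q] (with p < q) to q − p. For instance
  ∂[2,9] = [9] − [2].
The 10×22 boundary matrix has rank 9 and Smith normal form diag(1,1,1,1,1,1,1,1,1).

∂_2: C_2 → C_1 sends each 2-simplex [p,q,r] to [q,r] − [p,r] + [p,q]. For instance
  ∂[1,5,6] = [5,6] − [1,6] + [1,5],
  ∂[2,5,6] = [5,6] − [2,6] + [2,5].
This gives a 22×11 integer matrix of rank 11; reducing to Smith normal form yields diagonal entries (1,1,1,1,1,1,1,1,1,1,1).

From H_k ≅ ker(∂_k) / im(∂_{k+1}) we obtain:

  H_0: rank C_0 − rank ∂_1 = 10 − 9 = 1, and the invariant factors of ∂_1 are all 1, so H_0 ≅ Z.
  H_1: rank ker ∂_1 − rank ∂_2 = (22 − 9) − 11 = 2, and the invariant factors of ∂_2 are all 1, so H_1 ≅ Z^2.
  H_2: rank ker ∂_2 − rank ∂_3 = (11 − 11) − 0 = 0, and there is no ∂_3, so H_2 ≅ 0.

H_0 ≅ Z,  H_1 ≅ Z^2,  H_2 = 0.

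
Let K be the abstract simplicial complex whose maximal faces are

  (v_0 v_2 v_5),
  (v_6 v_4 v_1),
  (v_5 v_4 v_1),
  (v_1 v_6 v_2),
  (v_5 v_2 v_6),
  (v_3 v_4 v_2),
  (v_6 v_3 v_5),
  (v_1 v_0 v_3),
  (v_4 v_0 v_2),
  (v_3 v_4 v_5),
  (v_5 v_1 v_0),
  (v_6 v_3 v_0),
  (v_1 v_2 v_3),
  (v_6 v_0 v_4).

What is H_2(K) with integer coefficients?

H_2 ≅ Z.

K has 7 vertices, 21 edges, 14 triangles.
rank ∂_2 = 13, rank ∂_3 = 0 ⇒ b_2 = 14 − 13 − 0 = 1. So H_2 = Z.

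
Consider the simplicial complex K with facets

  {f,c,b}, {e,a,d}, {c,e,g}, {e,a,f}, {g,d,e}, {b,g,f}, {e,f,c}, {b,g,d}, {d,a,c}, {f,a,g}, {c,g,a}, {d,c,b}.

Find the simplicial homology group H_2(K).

H_2 ≅ 0.

Order the vertices as a < b < c < d < e < f < g. Listing each simplex with vertices in this order, K has dimension 2 with simplices:

  0-simplices (7): a, b, c, d, e, f, g
  1-simplices (18): ac, ad, ae, af, ag, bc, bd, bf, bg, cd, ce, cf, cg, de, dg, ef, eg, fg
  2-simplices (12): acd, acg, ade, aef, afg, bcd, bcf, bdg, bfg, cef, ceg, deg

Hence C_0 ≅ Z^7, C_1 ≅ Z^18, C_2 ≅ Z^12.

Boundary ∂_1: C_1 → C_0 maps an edge to its endpoints' difference, ∂[p,q] = q − p. For instance
  ∂bd = d − b.
As a 7×18 matrix over Z this has rank 6, with invariant factors (1,1,1,1,1,1).

Boundary ∂_2: C_2 → C_1 acts by ∂[p,q,r] = [q,r] − [p,r] + [p,q]. For instance
  ∂bfg = fg − bg + bf,
  ∂afg = fg − ag + af.
As a 18×12 matrix over Z this has rank 12, with invariant factors (1,1,1,1,1,1,1,1,1,1,1,2).

From H_k ≅ ker(∂_k) / im(∂_{k+1}) we obtain:

  H_2: rank ker ∂_2 − rank ∂_3 = (12 − 12) − 0 = 0, and there is no ∂_3, so H_2 ≅ 0.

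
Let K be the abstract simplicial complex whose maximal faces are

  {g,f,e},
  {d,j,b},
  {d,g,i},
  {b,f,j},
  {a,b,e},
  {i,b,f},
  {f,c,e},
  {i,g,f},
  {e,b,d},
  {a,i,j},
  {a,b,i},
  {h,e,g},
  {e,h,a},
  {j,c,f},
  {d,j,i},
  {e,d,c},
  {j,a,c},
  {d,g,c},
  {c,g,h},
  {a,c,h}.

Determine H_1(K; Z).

K has 10 vertices, 30 edges, 20 triangles.
rank ∂_1 = 9, rank ∂_2 = 20 ⇒ b_1 = 30 − 9 − 20 = 1; ∂_2 has invariant factor(s) [2] giving torsion. So H_1 = Z ⊕ Z/2.

H_1 ≅ Z ⊕ Z/2.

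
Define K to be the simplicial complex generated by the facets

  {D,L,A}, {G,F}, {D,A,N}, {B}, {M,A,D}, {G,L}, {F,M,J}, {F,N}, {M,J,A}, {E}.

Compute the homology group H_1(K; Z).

We work with the vertex ordering A < B < D < E < F < G < J < L < M < N. The simplices of K, each written with vertices in increasing order, are:

  0-simplices (10): A, B, D, E, F, G, J, L, M, N
  1-simplices (14): AD, AJ, AL, AM, AN, DL, DM, DN, FG, FJ, FM, FN, GL, JM
  2-simplices (5): ADL, ADM, ADN, AJM, FJM

Hence C_0 ≅ Z^10, C_1 ≅ Z^14, C_2 ≅ Z^5.

∂_1: C_1 → C_0 sends each edge [p,q] (with p < q) to q − p. For instance
  ∂FG = G − F.
This gives a 10×14 integer matrix of rank 7; reducing to Smith normal form yields diagonal entries (1,1,1,1,1,1,1).

∂_2: C_2 → C_1 sends each 2-simplex [p,q,r] to [q,r] − [p,r] + [p,q]. For instance
  ∂ADL = DL − AL + AD,
  ∂FJM = JM − FM + FJ.
The 14×5 boundary matrix has rank 5 and Smith normal form diag(1,1,1,1,1).

Now H_k = ker ∂_k / im ∂_{k+1}, so:

  H_1: rank ker ∂_1 − rank ∂_2 = (14 − 7) − 5 = 2, and the invariant factors of ∂_2 are all 1, so H_1 ≅ Z^2.

H_1 = Z^2.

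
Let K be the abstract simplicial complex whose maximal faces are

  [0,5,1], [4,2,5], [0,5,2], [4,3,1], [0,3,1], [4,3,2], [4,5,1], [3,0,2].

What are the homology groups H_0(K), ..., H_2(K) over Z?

H_0 = Z,  H_1 = 0,  H_2 = Z.

Take the total order 0 < 1 < 2 < 3 < 4 < 5 on the vertex set. Then K (dimension 2) consists of the simplices:

  0-simplices (6): [0], [1], [2], [3], [4], [5]
  1-simplices (12): [0,1], [0,2], [0,3], [0,5], [1,3], [1,4], [1,5], [2,3], [2,4], [2,5], [3,4], [4,5]
  2-simplices (8): [0,1,3], [0,1,5], [0,2,3], [0,2,5], [1,3,4], [1,4,5], [2,3,4], [2,4,5]

so the chain groups are C_0 ≅ Z^6, C_1 ≅ Z^12, C_2 ≅ Z^8.

∂_1: C_1 → C_0 is given by ∂[p,q] = [q] − [p].
As a 6×12 matrix over Z this has rank 5, with invariant factors (1,1,1,1,1).

The boundary map ∂_2: C_2 → C_1 maps a triangle to the signed sum of its edges. For instance
  ∂[1,3,4] = [3,4] − [1,4] + [1,3],
  ∂[1,4,5] = [4,5] − [1,5] + [1,4].
The 12×8 boundary matrix has rank 7 and Smith normal form diag(1,1,1,1,1,1,1).

From H_k ≅ ker(∂_k) / im(∂_{k+1}) we obtain:

  H_0: rank C_0 − rank ∂_1 = 6 − 5 = 1, and the invariant factors of ∂_1 are all 1, so H_0 ≅ Z.
  H_1: rank ker ∂_1 − rank ∂_2 = (12 − 5) − 7 = 0, and the invariant factors of ∂_2 are all 1, so H_1 ≅ 0.
  H_2: rank ker ∂_2 − rank ∂_3 = (8 − 7) − 0 = 1, and there is no ∂_3, so H_2 ≅ Z.

As a check, the Euler characteristic is 6 − 12 + 8 = 2, which agrees with 1 − 0 + 1 = 2.
(K is a triangulation of the 2-sphere S^2.)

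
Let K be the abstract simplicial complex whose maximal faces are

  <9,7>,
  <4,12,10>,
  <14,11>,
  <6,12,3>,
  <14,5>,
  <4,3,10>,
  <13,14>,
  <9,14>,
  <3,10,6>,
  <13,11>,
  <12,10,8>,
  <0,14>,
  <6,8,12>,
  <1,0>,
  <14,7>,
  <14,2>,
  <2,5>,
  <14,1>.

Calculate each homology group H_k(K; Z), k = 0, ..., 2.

K has 15 vertices, 24 edges, 6 triangles.
rank ∂_0 = 0, rank ∂_1 = 13 ⇒ b_0 = 15 − 0 − 13 = 2; all invariant factors of ∂_1 are 1 so no torsion. So H_0 ≅ Z^2.
rank ∂_1 = 13, rank ∂_2 = 6 ⇒ b_1 = 24 − 13 − 6 = 5; all invariant factors of ∂_2 are 1 so no torsion. So H_1 ≅ Z^5.
rank ∂_2 = 6, rank ∂_3 = 0 ⇒ b_2 = 6 − 6 − 0 = 0. So H_2 ≅ 0.

H_0 = Z^2,  H_1 = Z^5,  H_2 = 0.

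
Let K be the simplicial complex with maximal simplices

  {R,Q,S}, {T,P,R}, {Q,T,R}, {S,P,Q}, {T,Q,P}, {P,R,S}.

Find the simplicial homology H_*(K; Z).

H_0 = Z,  H_1 = 0,  H_2 = Z.

Order the vertices as P < Q < R < S < T. Listing each simplex with vertices in this order, K has dimension 2 with simplices:

  0-simplices (5): P, Q, R, S, T
  1-simplices (9): PQ, PR, PS, PT, QR, QS, QT, RS, RT
  2-simplices (6): PQS, PQT, PRS, PRT, QRS, QRT

giving chain groups C_0 ≅ Z^5, C_1 ≅ Z^9, C_2 ≅ Z^6.

The boundary map ∂_1: C_1 → C_0 is given by ∂[p,q] = [q] − [p]. For instance
  ∂RT = T − R.
As a 5×9 matrix over Z this has rank 4, with invariant factors (1,1,1,1).

The boundary map ∂_2: C_2 → C_1 acts by ∂[p,q,r] = [q,r] − [p,r] + [p,q]. For instance
  ∂QRS = RS − QS + QR,
  ∂PRT = RT − PT + PR.
As a 9×6 matrix over Z this has rank 5, with invariant factors (1,1,1,1,1).

Reading off H_k = ker ∂_k / im ∂_{k+1}:

  H_0: rank C_0 − rank ∂_1 = 5 − 4 = 1, and the invariant factors of ∂_1 are all 1, so H_0 ≅ Z.
  H_1: rank ker ∂_1 − rank ∂_2 = (9 − 4) − 5 = 0, and the invariant factors of ∂_2 are all 1, so H_1 ≅ 0.
  H_2: rank ker ∂_2 − rank ∂_3 = (6 − 5) − 0 = 1, and there is no ∂_3, so H_2 ≅ Z.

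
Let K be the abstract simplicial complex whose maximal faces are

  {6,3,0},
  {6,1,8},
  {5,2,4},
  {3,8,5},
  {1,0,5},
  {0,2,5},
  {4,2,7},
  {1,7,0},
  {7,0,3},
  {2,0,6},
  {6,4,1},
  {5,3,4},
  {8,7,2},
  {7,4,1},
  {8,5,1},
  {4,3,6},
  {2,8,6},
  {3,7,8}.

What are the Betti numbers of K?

b_0 = 1, b_1 = 2, b_2 = 1.

We work with the vertex ordering 0 < 1 < 2 < 3 < 4 < 5 < 6 < 7 < 8. The simplices of K, each written with vertices in increasing order, are:

  0-simplices (9): [0], [1], [2], [3], [4], [5], [6], [7], [8]
  1-simplices (27): (27 of them)
  2-simplices (18): [0,1,5], [0,1,7], [0,2,5], [0,2,6], [0,3,6], [0,3,7], [1,4,6], [1,4,7], [1,5,8], [1,6,8], [2,4,5], [2,4,7], [2,6,8], [2,7,8], [3,4,5], [3,4,6], [3,5,8], [3,7,8]

Hence C_0 ≅ Z^9, C_1 ≅ Z^27, C_2 ≅ Z^18.

The boundary map ∂_1: C_1 → C_0 is given by ∂[p,q] = [q] − [p]. For instance
  ∂[1,6] = [6] − [1].
The 9×27 boundary matrix has rank 8 and Smith normal form diag(1,1,1,1,1,1,1,1).

Boundary ∂_2: C_2 → C_1 acts by ∂[p,q,r] = [q,r] − [p,r] + [p,q]. For instance
  ∂[0,1,7] = [1,7] − [0,7] + [0,1],
  ∂[3,5,8] = [5,8] − [3,8] + [3,5].
The resulting 27×18 matrix has rank 17, and its Smith normal form has invariant factors (1,1,1,1,1,1,1,1,1,1,1,1,1,1,1,1,1).

From H_k ≅ ker(∂_k) / im(∂_{k+1}) we obtain:

  H_0: rank C_0 − rank ∂_1 = 9 − 8 = 1, and the invariant factors of ∂_1 are all 1, so H_0 = Z.
  H_1: rank ker ∂_1 − rank ∂_2 = (27 − 8) − 17 = 2, and the invariant factors of ∂_2 are all 1, so H_1 = Z^2.
  H_2: rank ker ∂_2 − rank ∂_3 = (18 − 17) − 0 = 1, and there is no ∂_3, so H_2 = Z.

Hence the Betti numbers are b_0 = 1, b_1 = 2, b_2 = 1.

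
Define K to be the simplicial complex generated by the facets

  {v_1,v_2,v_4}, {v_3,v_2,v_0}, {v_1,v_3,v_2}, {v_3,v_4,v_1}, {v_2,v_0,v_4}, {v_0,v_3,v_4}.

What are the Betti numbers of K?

Fix the vertex order v_0 < v_1 < v_2 < v_3 < v_4 and write every simplex with vertices in increasing order. Then dim K = 2 and the simplices of K are:

  0-simplices (5): [v_0], [v_1], [v_2], [v_3], [v_4]
  1-simplices (9): [v_0,v_2], [v_0,v_3], [v_0,v_4], [v_1,v_2], [v_1,v_3], [v_1,v_4], [v_2,v_3], [v_2,v_4], [v_3,v_4]
  2-simplices (6): [v_0,v_2,v_3], [v_0,v_2,v_4], [v_0,v_3,v_4], [v_1,v_2,v_3], [v_1,v_2,v_4], [v_1,v_3,v_4]

giving chain groups C_0 ≅ Z^5, C_1 ≅ Z^9, C_2 ≅ Z^6.

The boundary map ∂_1: C_1 → C_0 is given by ∂[p,q] = [q] − [p]. For instance
  ∂[v_1,v_2] = [v_2] − [v_1].
The 5×9 boundary matrix has rank 4 and Smith normal form diag(1,1,1,1).

∂_2: C_2 → C_1 maps a triangle to the signed sum of its edges. For instance
  ∂[v_0,v_2,v_4] = [v_2,v_4] − [v_0,v_4] + [v_0,v_2],
  ∂[v_1,v_2,v_4] = [v_2,v_4] − [v_1,v_4] + [v_1,v_2].
The resulting 9×6 matrix has rank 5, and its Smith normal form has invariant factors (1,1,1,1,1).

Reading off H_k = ker ∂_k / im ∂_{k+1}:

  H_0: rank C_0 − rank ∂_1 = 5 − 4 = 1, and the invariant factors of ∂_1 are all 1, so H_0 = Z.
  H_1: rank ker ∂_1 − rank ∂_2 = (9 − 4) − 5 = 0, and the invariant factors of ∂_2 are all 1, so H_1 = 0.
  H_2: rank ker ∂_2 − rank ∂_3 = (6 − 5) − 0 = 1, and there is no ∂_3, so H_2 = Z.

(K is a triangulation of the 2-sphere S^2.)

Hence the Betti numbers are b_0 = 1, b_1 = 0, b_2 = 1.

b_0 = 1, b_1 = 0, b_2 = 1.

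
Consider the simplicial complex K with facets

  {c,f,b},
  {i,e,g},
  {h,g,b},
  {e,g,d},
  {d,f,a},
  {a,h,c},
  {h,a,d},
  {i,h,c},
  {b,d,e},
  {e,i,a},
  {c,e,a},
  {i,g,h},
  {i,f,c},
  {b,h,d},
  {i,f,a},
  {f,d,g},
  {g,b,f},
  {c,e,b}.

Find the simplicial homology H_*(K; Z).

H_0 = Z,  H_1 = Z ⊕ Z/2,  H_2 = 0.

Fix the vertex order a < b < c < d < e < f < g < h < i and write every simplex with vertices in increasing order. Then dim K = 2 and the simplices of K are:

  0-simplices (9): a, b, c, d, e, f, g, h, i
  1-simplices (27): ac, ad, ae, af, ah, ai, bc, bd, be, bf, bg, bh, ce, cf, ch, ci, de, df, dg, dh, eg, ei, fg, fi, gh, gi, hi
  2-simplices (18): ace, ach, adf, adh, aei, afi, bce, bcf, bde, bdh, bfg, bgh, cfi, chi, deg, dfg, egi, ghi

so the chain groups are C_0 ≅ Z^9, C_1 ≅ Z^27, C_2 ≅ Z^18.

The boundary map ∂_1: C_1 → C_0 sends each edge [p,q] (with p < q) to q − p.
The 9×27 boundary matrix has rank 8 and Smith normal form diag(1,1,1,1,1,1,1,1).

Boundary ∂_2: C_2 → C_1 acts by ∂[p,q,r] = [q,r] − [p,r] + [p,q]. For instance
  ∂ach = ch − ah + ac,
  ∂bde = de − be + bd.
This gives a 27×18 integer matrix of rank 18; reducing to Smith normal form yields diagonal entries (1,1,1,1,1,1,1,1,1,1,1,1,1,1,1,1,1,2).

Computing H_k = (kernel of ∂_k) / (image of ∂_{k+1}):

  H_0: rank C_0 − rank ∂_1 = 9 − 8 = 1, and the invariant factors of ∂_1 are all 1, so H_0 ≅ Z.
  H_1: rank ker ∂_1 − rank ∂_2 = (27 − 8) − 18 = 1, and ∂_2 has invariant factor 2 > 1, so H_1 ≅ Z ⊕ Z/2.
  H_2: rank ker ∂_2 − rank ∂_3 = (18 − 18) − 0 = 0, and there is no ∂_3, so H_2 ≅ 0.

As a check, the Euler characteristic is 9 − 27 + 18 = 0, which agrees with 1 − 1 + 0 = 0.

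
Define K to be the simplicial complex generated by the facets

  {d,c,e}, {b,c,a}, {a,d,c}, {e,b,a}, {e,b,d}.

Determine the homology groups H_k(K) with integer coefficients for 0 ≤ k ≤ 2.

H_0 = Z,  H_1 = Z,  H_2 = 0.

K has 5 vertices, 10 edges, 5 triangles.
rank ∂_0 = 0, rank ∂_1 = 4 ⇒ b_0 = 5 − 0 − 4 = 1; all invariant factors of ∂_1 are 1 so no torsion. So H_0 = Z.
rank ∂_1 = 4, rank ∂_2 = 5 ⇒ b_1 = 10 − 4 − 5 = 1; all invariant factors of ∂_2 are 1 so no torsion. So H_1 = Z.
rank ∂_2 = 5, rank ∂_3 = 0 ⇒ b_2 = 5 − 5 − 0 = 0. So H_2 = 0.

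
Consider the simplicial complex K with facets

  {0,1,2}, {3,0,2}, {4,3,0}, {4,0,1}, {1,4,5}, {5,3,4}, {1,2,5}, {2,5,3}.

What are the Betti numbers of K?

b_0 = 1, b_1 = 0, b_2 = 1.

Order the vertices as 0 < 1 < 2 < 3 < 4 < 5. Listing each simplex with vertices in this order, K has dimension 2 with simplices:

  0-simplices (6): [0], [1], [2], [3], [4], [5]
  1-simplices (12): [0,1], [0,2], [0,3], [0,4], [1,2], [1,4], [1,5], [2,3], [2,5], [3,4], [3,5], [4,5]
  2-simplices (8): [0,1,2], [0,1,4], [0,2,3], [0,3,4], [1,2,5], [1,4,5], [2,3,5], [3,4,5]

Hence C_0 ≅ Z^6, C_1 ≅ Z^12, C_2 ≅ Z^8.

Boundary ∂_1: C_1 → C_0 maps an edge to its endpoints' difference, ∂[p,q] = q − p. For instance
  ∂[2,3] = [3] − [2].
This gives a 6×12 integer matrix of rank 5; reducing to Smith normal form yields diagonal entries (1,1,1,1,1).

Boundary ∂_2: C_2 → C_1 acts by ∂[p,q,r] = [q,r] − [p,r] + [p,q]. For instance
  ∂[1,2,5] = [2,5] − [1,5] + [1,2],
  ∂[2,3,5] = [3,5] − [2,5] + [2,3].
As a 12×8 matrix over Z this has rank 7, with invariant factors (1,1,1,1,1,1,1).

Computing H_k = (kernel of ∂_k) / (image of ∂_{k+1}):

  H_0: rank C_0 − rank ∂_1 = 6 − 5 = 1, and the invariant factors of ∂_1 are all 1, so H_0 = Z.
  H_1: rank ker ∂_1 − rank ∂_2 = (12 − 5) − 7 = 0, and the invariant factors of ∂_2 are all 1, so H_1 = 0.
  H_2: rank ker ∂_2 − rank ∂_3 = (8 − 7) − 0 = 1, and there is no ∂_3, so H_2 = Z.

Hence the Betti numbers are b_0 = 1, b_1 = 0, b_2 = 1.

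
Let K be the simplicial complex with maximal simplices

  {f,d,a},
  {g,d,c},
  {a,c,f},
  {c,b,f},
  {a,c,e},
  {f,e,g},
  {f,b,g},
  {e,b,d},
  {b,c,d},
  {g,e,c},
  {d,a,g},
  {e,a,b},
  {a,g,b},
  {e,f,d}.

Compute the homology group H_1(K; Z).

We work with the vertex ordering a < b < c < d < e < f < g. The simplices of K, each written with vertices in increasing order, are:

  0-simplices (7): a, b, c, d, e, f, g
  1-simplices (21): ab, ac, ad, ae, af, ag, bc, bd, be, bf, bg, cd, ce, cf, cg, de, df, dg, ef, eg, fg
  2-simplices (14): abe, abg, ace, acf, adf, adg, bcd, bcf, bde, bfg, cdg, ceg, def, efg

giving chain groups C_0 ≅ Z^7, C_1 ≅ Z^21, C_2 ≅ Z^14.

The boundary map ∂_1: C_1 → C_0 maps an edge to its endpoints' difference, ∂[p,q] = q − p.
The 7×21 boundary matrix has rank 6 and Smith normal form diag(1,1,1,1,1,1).

Boundary ∂_2: C_2 → C_1 maps a triangle to the signed sum of its edges. For instance
  ∂adg = dg − ag + ad,
  ∂bcf = cf − bf + bc.
This gives a 21×14 integer matrix of rank 13; reducing to Smith normal form yields diagonal entries (1,1,1,1,1,1,1,1,1,1,1,1,1).

Reading off H_k = ker ∂_k / im ∂_{k+1}:

  H_1: rank ker ∂_1 − rank ∂_2 = (21 − 6) − 13 = 2, and the invariant factors of ∂_2 are all 1, so H_1 = Z^2.

H_1 = Z^2.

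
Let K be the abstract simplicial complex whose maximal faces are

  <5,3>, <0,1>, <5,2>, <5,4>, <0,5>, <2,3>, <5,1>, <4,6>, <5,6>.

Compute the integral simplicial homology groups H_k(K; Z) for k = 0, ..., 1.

We work with the vertex ordering 0 < 1 < 2 < 3 < 4 < 5 < 6. The simplices of K, each written with vertices in increasing order, are:

  0-simplices (7): [0], [1], [2], [3], [4], [5], [6]
  1-simplices (9): [0,1], [0,5], [1,5], [2,3], [2,5], [3,5], [4,5], [4,6], [5,6]

so the chain groups are C_0 ≅ Z^7, C_1 ≅ Z^9.

∂_1: C_1 → C_0 sends each edge [p,q] (with p < q) to q − p.
As a 7×9 matrix over Z this has rank 6, with invariant factors (1,1,1,1,1,1).

Reading off H_k = ker ∂_k / im ∂_{k+1}:

  H_0: rank C_0 − rank ∂_1 = 7 − 6 = 1, and the invariant factors of ∂_1 are all 1, so H_0 = Z.
  H_1: rank ker ∂_1 − rank ∂_2 = (9 − 6) − 0 = 3, and there is no ∂_2, so H_1 = Z^3.

As a check, the Euler characteristic is 7 − 9 = -2, which agrees with 1 − 3 = -2.

H_0 ≅ Z,  H_1 ≅ Z^3.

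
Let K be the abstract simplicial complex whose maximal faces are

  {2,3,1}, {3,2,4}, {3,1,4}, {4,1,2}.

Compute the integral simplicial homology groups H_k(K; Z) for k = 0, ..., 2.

H_0 = Z,  H_1 = 0,  H_2 = Z.

Order the vertices as 1 < 2 < 3 < 4. Listing each simplex with vertices in this order, K has dimension 2 with simplices:

  0-simplices (4): [1], [2], [3], [4]
  1-simplices (6): [1,2], [1,3], [1,4], [2,3], [2,4], [3,4]
  2-simplices (4): [1,2,3], [1,2,4], [1,3,4], [2,3,4]

so the chain groups are C_0 ≅ Z^4, C_1 ≅ Z^6, C_2 ≅ Z^4.

∂_1: C_1 → C_0 sends each edge [p,q] (with p < q) to q − p. For instance
  ∂[1,4] = [4] − [1].
This gives a 4×6 integer matrix of rank 3; reducing to Smith normal form yields diagonal entries (1,1,1).

The boundary map ∂_2: C_2 → C_1 maps a triangle to the signed sum of its edges. For instance
  ∂[1,2,4] = [2,4] − [1,4] + [1,2],
  ∂[1,3,4] = [3,4] − [1,4] + [1,3].
The 6×4 boundary matrix has rank 3 and Smith normal form diag(1,1,1).

From H_k ≅ ker(∂_k) / im(∂_{k+1}) we obtain:

  H_0: rank C_0 − rank ∂_1 = 4 − 3 = 1, and the invariant factors of ∂_1 are all 1, so H_0 = Z.
  H_1: rank ker ∂_1 − rank ∂_2 = (6 − 3) − 3 = 0, and the invariant factors of ∂_2 are all 1, so H_1 = 0.
  H_2: rank ker ∂_2 − rank ∂_3 = (4 − 3) − 0 = 1, and there is no ∂_3, so H_2 = Z.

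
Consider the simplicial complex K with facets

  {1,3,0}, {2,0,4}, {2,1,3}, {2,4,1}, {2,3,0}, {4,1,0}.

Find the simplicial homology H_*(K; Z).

H_0 = Z,  H_1 = 0,  H_2 = Z.

Order the vertices as 0 < 1 < 2 < 3 < 4. Listing each simplex with vertices in this order, K has dimension 2 with simplices:

  0-simplices (5): [0], [1], [2], [3], [4]
  1-simplices (9): [0,1], [0,2], [0,3], [0,4], [1,2], [1,3], [1,4], [2,3], [2,4]
  2-simplices (6): [0,1,3], [0,1,4], [0,2,3], [0,2,4], [1,2,3], [1,2,4]

giving chain groups C_0 ≅ Z^5, C_1 ≅ Z^9, C_2 ≅ Z^6.

Boundary ∂_1: C_1 → C_0 is given by ∂[p,q] = [q] − [p]. For instance
  ∂[0,1] = [1] − [0].
The 5×9 boundary matrix has rank 4 and Smith normal form diag(1,1,1,1).

∂_2: C_2 → C_1 acts by ∂[p,q,r] = [q,r] − [p,r] + [p,q]. For instance
  ∂[1,2,3] = [2,3] − [1,3] + [1,2],
  ∂[0,1,4] = [1,4] − [0,4] + [0,1].
The 9×6 boundary matrix has rank 5 and Smith normal form diag(1,1,1,1,1).

From H_k ≅ ker(∂_k) / im(∂_{k+1}) we obtain:

  H_0: rank C_0 − rank ∂_1 = 5 − 4 = 1, and the invariant factors of ∂_1 are all 1, so H_0 = Z.
  H_1: rank ker ∂_1 − rank ∂_2 = (9 − 4) − 5 = 0, and the invariant factors of ∂_2 are all 1, so H_1 = 0.
  H_2: rank ker ∂_2 − rank ∂_3 = (6 − 5) − 0 = 1, and there is no ∂_3, so H_2 = Z.

(K is a triangulation of the 2-sphere S^2.)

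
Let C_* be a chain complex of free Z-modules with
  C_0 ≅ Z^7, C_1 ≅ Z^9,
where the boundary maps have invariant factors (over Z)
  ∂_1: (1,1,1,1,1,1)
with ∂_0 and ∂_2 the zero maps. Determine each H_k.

H_0 ≅ Z,  H_1 ≅ Z^3.

H_0: b_0 = 7 − 0 − 6 = 1; torsion from ∂_1 factors > 1: none. So H_0 ≅ Z.
H_1: b_1 = 9 − 6 − 0 = 3; torsion from ∂_2 factors > 1: none. So H_1 ≅ Z^3.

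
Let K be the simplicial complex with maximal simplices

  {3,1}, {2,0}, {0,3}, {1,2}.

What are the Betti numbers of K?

b_0 = 1, b_1 = 1.

We work with the vertex ordering 0 < 1 < 2 < 3. The simplices of K, each written with vertices in increasing order, are:

  0-simplices (4): [0], [1], [2], [3]
  1-simplices (4): [0,2], [0,3], [1,2], [1,3]

giving chain groups C_0 ≅ Z^4, C_1 ≅ Z^4.

∂_1: C_1 → C_0 maps an edge to its endpoints' difference, ∂[p,q] = q − p. For instance
  ∂[1,3] = [3] − [1].
As a 4×4 matrix over Z this has rank 3, with invariant factors (1,1,1).

From H_k ≅ ker(∂_k) / im(∂_{k+1}) we obtain:

  H_0: rank C_0 − rank ∂_1 = 4 − 3 = 1, and the invariant factors of ∂_1 are all 1, so H_0 = Z.
  H_1: rank ker ∂_1 − rank ∂_2 = (4 − 3) − 0 = 1, and there is no ∂_2, so H_1 = Z.

As a check, the Euler characteristic is 4 − 4 = 0, which agrees with 1 − 1 = 0.

Hence the Betti numbers are b_0 = 1, b_1 = 1.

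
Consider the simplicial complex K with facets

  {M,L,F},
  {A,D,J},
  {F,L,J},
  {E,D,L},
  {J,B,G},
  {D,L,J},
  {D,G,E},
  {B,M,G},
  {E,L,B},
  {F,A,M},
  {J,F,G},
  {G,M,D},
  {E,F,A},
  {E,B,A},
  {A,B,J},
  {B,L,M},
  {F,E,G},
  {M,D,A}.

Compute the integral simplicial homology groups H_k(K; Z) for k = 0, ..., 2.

H_0 = Z,  H_1 = Z^2,  H_2 = Z.

K has 9 vertices, 27 edges, 18 triangles.
rank ∂_0 = 0, rank ∂_1 = 8 ⇒ b_0 = 9 − 0 − 8 = 1; all invariant factors of ∂_1 are 1 so no torsion. So H_0 ≅ Z.
rank ∂_1 = 8, rank ∂_2 = 17 ⇒ b_1 = 27 − 8 − 17 = 2; all invariant factors of ∂_2 are 1 so no torsion. So H_1 ≅ Z^2.
rank ∂_2 = 17, rank ∂_3 = 0 ⇒ b_2 = 18 − 17 − 0 = 1. So H_2 ≅ Z.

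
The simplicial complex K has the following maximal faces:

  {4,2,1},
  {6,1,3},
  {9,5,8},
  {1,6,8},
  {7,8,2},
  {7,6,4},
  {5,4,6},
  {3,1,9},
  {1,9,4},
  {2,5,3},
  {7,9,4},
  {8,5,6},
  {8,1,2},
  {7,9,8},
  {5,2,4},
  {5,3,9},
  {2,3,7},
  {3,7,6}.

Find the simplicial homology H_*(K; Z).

K has 9 vertices, 27 edges, 18 triangles.
rank ∂_0 = 0, rank ∂_1 = 8 ⇒ b_0 = 9 − 0 − 8 = 1; all invariant factors of ∂_1 are 1 so no torsion. So H_0 = Z.
rank ∂_1 = 8, rank ∂_2 = 17 ⇒ b_1 = 27 − 8 − 17 = 2; all invariant factors of ∂_2 are 1 so no torsion. So H_1 = Z^2.
rank ∂_2 = 17, rank ∂_3 = 0 ⇒ b_2 = 18 − 17 − 0 = 1. So H_2 = Z.

H_0 ≅ Z,  H_1 ≅ Z^2,  H_2 ≅ Z.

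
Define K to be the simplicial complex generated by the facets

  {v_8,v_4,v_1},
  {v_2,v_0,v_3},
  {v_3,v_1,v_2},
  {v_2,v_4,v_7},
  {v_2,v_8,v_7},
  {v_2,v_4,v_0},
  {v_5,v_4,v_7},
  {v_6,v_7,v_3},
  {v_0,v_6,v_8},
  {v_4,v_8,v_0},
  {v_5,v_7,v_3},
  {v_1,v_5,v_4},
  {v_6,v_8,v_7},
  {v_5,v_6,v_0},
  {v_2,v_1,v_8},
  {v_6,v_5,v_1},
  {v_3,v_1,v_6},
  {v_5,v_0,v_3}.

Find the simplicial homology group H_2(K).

Fix the vertex order v_0 < v_1 < v_2 < v_3 < v_4 < v_5 < v_6 < v_7 < v_8 and write every simplex with vertices in increasing order. Then dim K = 2 and the simplices of K are:

  0-simplices (9): [v_0], [v_1], [v_2], [v_3], [v_4], [v_5], [v_6], [v_7], [v_8]
  1-simplices (27): (27 of them)
  2-simplices (18): (18 of them)

so the chain groups are C_0 ≅ Z^9, C_1 ≅ Z^27, C_2 ≅ Z^18.

∂_1: C_1 → C_0 sends each edge [p,q] (with p < q) to q − p. For instance
  ∂[v_2,v_4] = [v_4] − [v_2].
As a 9×27 matrix over Z this has rank 8, with invariant factors (1,1,1,1,1,1,1,1).

Boundary ∂_2: C_2 → C_1 acts by ∂[p,q,r] = [q,r] − [p,r] + [p,q]. For instance
  ∂[v_1,v_5,v_6] = [v_5,v_6] − [v_1,v_6] + [v_1,v_5],
  ∂[v_3,v_5,v_7] = [v_5,v_7] − [v_3,v_7] + [v_3,v_5].
As a 27×18 matrix over Z this has rank 18, with invariant factors (1,1,1,1,1,1,1,1,1,1,1,1,1,1,1,1,1,2).

From H_k ≅ ker(∂_k) / im(∂_{k+1}) we obtain:

  H_2: rank ker ∂_2 − rank ∂_3 = (18 − 18) − 0 = 0, and there is no ∂_3, so H_2 = 0.

(K is a triangulation of the Klein bottle.)

H_2 ≅ 0.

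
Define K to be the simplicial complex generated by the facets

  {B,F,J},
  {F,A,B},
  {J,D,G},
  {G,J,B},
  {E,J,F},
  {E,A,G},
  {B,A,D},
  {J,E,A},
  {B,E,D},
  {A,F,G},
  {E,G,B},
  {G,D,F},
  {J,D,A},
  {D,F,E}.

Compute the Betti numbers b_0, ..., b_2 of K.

b_0 = 1, b_1 = 2, b_2 = 1.

We work with the vertex ordering A < B < D < E < F < G < J. The simplices of K, each written with vertices in increasing order, are:

  0-simplices (7): A, B, D, E, F, G, J
  1-simplices (21): AB, AD, AE, AF, AG, AJ, BD, BE, BF, BG, BJ, DE, DF, DG, DJ, EF, EG, EJ, FG, FJ, GJ
  2-simplices (14): ABD, ABF, ADJ, AEG, AEJ, AFG, BDE, BEG, BFJ, BGJ, DEF, DFG, DGJ, EFJ

so the chain groups are C_0 ≅ Z^7, C_1 ≅ Z^21, C_2 ≅ Z^14.

Boundary ∂_1: C_1 → C_0 sends each edge [p,q] (with p < q) to q − p.
The resulting 7×21 matrix has rank 6, and its Smith normal form has invariant factors (1,1,1,1,1,1).

∂_2: C_2 → C_1 maps a triangle to the signed sum of its edges. For instance
  ∂EFJ = FJ − EJ + EF,
  ∂BFJ = FJ − BJ + BF.
This gives a 21×14 integer matrix of rank 13; reducing to Smith normal form yields diagonal entries (1,1,1,1,1,1,1,1,1,1,1,1,1).

From H_k ≅ ker(∂_k) / im(∂_{k+1}) we obtain:

  H_0: rank C_0 − rank ∂_1 = 7 − 6 = 1, and the invariant factors of ∂_1 are all 1, so H_0 ≅ Z.
  H_1: rank ker ∂_1 − rank ∂_2 = (21 − 6) − 13 = 2, and the invariant factors of ∂_2 are all 1, so H_1 ≅ Z^2.
  H_2: rank ker ∂_2 − rank ∂_3 = (14 − 13) − 0 = 1, and there is no ∂_3, so H_2 ≅ Z.

(K is a triangulation of the torus T^2.)

Hence the Betti numbers are b_0 = 1, b_1 = 2, b_2 = 1.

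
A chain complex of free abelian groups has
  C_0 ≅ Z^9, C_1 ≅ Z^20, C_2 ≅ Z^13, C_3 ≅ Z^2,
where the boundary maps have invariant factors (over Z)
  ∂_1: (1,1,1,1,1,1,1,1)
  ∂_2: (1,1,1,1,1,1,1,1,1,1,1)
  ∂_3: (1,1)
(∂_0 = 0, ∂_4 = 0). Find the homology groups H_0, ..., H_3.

H_0 ≅ Z,  H_1 ≅ Z,  H_2 = 0,  H_3 = 0.

H_0: b_0 = 9 − 0 − 8 = 1; torsion from ∂_1 factors > 1: none. So H_0 ≅ Z.
H_1: b_1 = 20 − 8 − 11 = 1; torsion from ∂_2 factors > 1: none. So H_1 ≅ Z.
H_2: b_2 = 13 − 11 − 2 = 0; torsion from ∂_3 factors > 1: none. So H_2 ≅ 0.
H_3: b_3 = 2 − 2 − 0 = 0; torsion from ∂_4 factors > 1: none. So H_3 ≅ 0.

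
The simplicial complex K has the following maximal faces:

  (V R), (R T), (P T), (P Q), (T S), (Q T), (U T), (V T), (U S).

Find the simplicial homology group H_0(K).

H_0 = Z.

Take the total order P < Q < R < S < T < U < V on the vertex set. Then K (dimension 1) consists of the simplices:

  0-simplices (7): P, Q, R, S, T, U, V
  1-simplices (9): PQ, PT, QT, RT, RV, ST, SU, TU, TV

so the chain groups are C_0 ≅ Z^7, C_1 ≅ Z^9.

∂_1: C_1 → C_0 is given by ∂[p,q] = [q] − [p].
This gives a 7×9 integer matrix of rank 6; reducing to Smith normal form yields diagonal entries (1,1,1,1,1,1).

Now H_k = ker ∂_k / im ∂_{k+1}, so:

  H_0: rank C_0 − rank ∂_1 = 7 − 6 = 1, and the invariant factors of ∂_1 are all 1, so H_0 = Z.

(K is a triangulation of a wedge of 3 circles.)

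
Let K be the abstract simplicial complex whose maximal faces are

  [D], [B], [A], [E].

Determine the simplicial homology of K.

We work with the vertex ordering A < B < D < E. The simplices of K, each written with vertices in increasing order, are:

  0-simplices (4): A, B, D, E

so the chain groups are C_0 ≅ Z^4.

Reading off H_k = ker ∂_k / im ∂_{k+1}:

  H_0: rank C_0 − rank ∂_1 = 4 − 0 = 4, and there is no ∂_1, so H_0 ≅ Z^4.

(K is a triangulation of a set of 4 points.)

H_0 = Z^4.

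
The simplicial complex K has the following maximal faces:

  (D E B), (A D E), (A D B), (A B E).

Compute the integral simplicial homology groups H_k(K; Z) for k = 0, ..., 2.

H_0 = Z,  H_1 = 0,  H_2 = Z.

K has 4 vertices, 6 edges, 4 triangles.
rank ∂_0 = 0, rank ∂_1 = 3 ⇒ b_0 = 4 − 0 − 3 = 1; all invariant factors of ∂_1 are 1 so no torsion. So H_0 ≅ Z.
rank ∂_1 = 3, rank ∂_2 = 3 ⇒ b_1 = 6 − 3 − 3 = 0; all invariant factors of ∂_2 are 1 so no torsion. So H_1 ≅ 0.
rank ∂_2 = 3, rank ∂_3 = 0 ⇒ b_2 = 4 − 3 − 0 = 1. So H_2 ≅ Z.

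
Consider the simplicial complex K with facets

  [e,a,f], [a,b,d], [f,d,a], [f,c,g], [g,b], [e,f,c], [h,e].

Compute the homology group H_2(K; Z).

H_2 ≅ 0.

Fix the vertex order a < b < c < d < e < f < g < h and write every simplex with vertices in increasing order. Then dim K = 2 and the simplices of K are:

  0-simplices (8): a, b, c, d, e, f, g, h
  1-simplices (13): ab, ad, ae, af, bd, bg, ce, cf, cg, df, ef, eh, fg
  2-simplices (5): abd, adf, aef, cef, cfg

giving chain groups C_0 ≅ Z^8, C_1 ≅ Z^13, C_2 ≅ Z^5.

The boundary map ∂_1: C_1 → C_0 maps an edge to its endpoints' difference, ∂[p,q] = q − p.
The resulting 8×13 matrix has rank 7, and its Smith normal form has invariant factors (1,1,1,1,1,1,1).

Boundary ∂_2: C_2 → C_1 sends each 2-simplex [p,q,r] to [q,r] − [p,r] + [p,q]. For instance
  ∂aef = ef − af + ae,
  ∂adf = df − af + ad.
The resulting 13×5 matrix has rank 5, and its Smith normal form has invariant factors (1,1,1,1,1).

Now H_k = ker ∂_k / im ∂_{k+1}, so:

  H_2: rank ker ∂_2 − rank ∂_3 = (5 − 5) − 0 = 0, and there is no ∂_3, so H_2 = 0.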